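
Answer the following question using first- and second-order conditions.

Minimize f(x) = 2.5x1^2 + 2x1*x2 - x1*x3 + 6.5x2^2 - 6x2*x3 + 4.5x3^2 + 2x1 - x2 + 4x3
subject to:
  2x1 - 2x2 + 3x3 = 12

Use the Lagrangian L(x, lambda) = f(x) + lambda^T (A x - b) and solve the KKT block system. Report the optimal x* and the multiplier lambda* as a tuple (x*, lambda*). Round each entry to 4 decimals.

Form the Lagrangian:
  L(x, lambda) = (1/2) x^T Q x + c^T x + lambda^T (A x - b)
Stationarity (grad_x L = 0): Q x + c + A^T lambda = 0.
Primal feasibility: A x = b.

This gives the KKT block system:
  [ Q   A^T ] [ x     ]   [-c ]
  [ A    0  ] [ lambda ] = [ b ]

Solving the linear system:
  x*      = (2.8526, -0.6078, 1.6931)
  lambda* = (-6.6772)
  f(x*)   = 46.606

x* = (2.8526, -0.6078, 1.6931), lambda* = (-6.6772)


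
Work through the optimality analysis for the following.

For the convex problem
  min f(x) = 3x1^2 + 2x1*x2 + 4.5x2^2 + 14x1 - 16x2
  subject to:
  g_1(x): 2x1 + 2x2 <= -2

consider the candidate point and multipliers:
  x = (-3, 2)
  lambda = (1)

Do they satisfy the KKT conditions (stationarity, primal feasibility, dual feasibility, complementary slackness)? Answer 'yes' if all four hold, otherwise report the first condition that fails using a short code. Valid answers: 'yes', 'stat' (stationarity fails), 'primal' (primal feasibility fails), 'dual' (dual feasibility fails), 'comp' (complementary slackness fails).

Gradient of f: grad f(x) = Q x + c = (0, -4)
Constraint values g_i(x) = a_i^T x - b_i:
  g_1((-3, 2)) = 0
Stationarity residual: grad f(x) + sum_i lambda_i a_i = (2, -2)
  -> stationarity FAILS
Primal feasibility (all g_i <= 0): OK
Dual feasibility (all lambda_i >= 0): OK
Complementary slackness (lambda_i * g_i(x) = 0 for all i): OK

Verdict: the first failing condition is stationarity -> stat.

stat


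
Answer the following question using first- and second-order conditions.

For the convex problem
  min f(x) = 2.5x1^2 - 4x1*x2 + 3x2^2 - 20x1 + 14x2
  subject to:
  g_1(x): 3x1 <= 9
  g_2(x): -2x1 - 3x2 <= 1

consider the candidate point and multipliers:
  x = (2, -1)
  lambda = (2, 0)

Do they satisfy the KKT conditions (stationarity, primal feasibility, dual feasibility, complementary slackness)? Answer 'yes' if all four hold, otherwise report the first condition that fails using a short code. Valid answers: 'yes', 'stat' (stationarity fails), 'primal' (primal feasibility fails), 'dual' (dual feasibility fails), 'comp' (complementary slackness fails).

Gradient of f: grad f(x) = Q x + c = (-6, 0)
Constraint values g_i(x) = a_i^T x - b_i:
  g_1((2, -1)) = -3
  g_2((2, -1)) = -2
Stationarity residual: grad f(x) + sum_i lambda_i a_i = (0, 0)
  -> stationarity OK
Primal feasibility (all g_i <= 0): OK
Dual feasibility (all lambda_i >= 0): OK
Complementary slackness (lambda_i * g_i(x) = 0 for all i): FAILS

Verdict: the first failing condition is complementary_slackness -> comp.

comp


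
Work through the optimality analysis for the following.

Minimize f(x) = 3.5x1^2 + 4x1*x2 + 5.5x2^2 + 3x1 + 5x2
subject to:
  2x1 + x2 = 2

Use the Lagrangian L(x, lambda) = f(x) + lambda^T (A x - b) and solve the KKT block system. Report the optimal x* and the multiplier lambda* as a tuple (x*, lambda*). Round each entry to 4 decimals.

Form the Lagrangian:
  L(x, lambda) = (1/2) x^T Q x + c^T x + lambda^T (A x - b)
Stationarity (grad_x L = 0): Q x + c + A^T lambda = 0.
Primal feasibility: A x = b.

This gives the KKT block system:
  [ Q   A^T ] [ x     ]   [-c ]
  [ A    0  ] [ lambda ] = [ b ]

Solving the linear system:
  x*      = (1.2286, -0.4571)
  lambda* = (-4.8857)
  f(x*)   = 5.5857

x* = (1.2286, -0.4571), lambda* = (-4.8857)


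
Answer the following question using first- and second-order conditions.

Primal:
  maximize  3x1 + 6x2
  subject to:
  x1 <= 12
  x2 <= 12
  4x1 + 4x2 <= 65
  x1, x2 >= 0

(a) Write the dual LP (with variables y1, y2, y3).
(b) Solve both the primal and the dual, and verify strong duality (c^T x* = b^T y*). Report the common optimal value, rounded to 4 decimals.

The standard primal-dual pair for 'max c^T x s.t. A x <= b, x >= 0' is:
  Dual:  min b^T y  s.t.  A^T y >= c,  y >= 0.

So the dual LP is:
  minimize  12y1 + 12y2 + 65y3
  subject to:
    y1 + 4y3 >= 3
    y2 + 4y3 >= 6
    y1, y2, y3 >= 0

Solving the primal: x* = (4.25, 12).
  primal value c^T x* = 84.75.
Solving the dual: y* = (0, 3, 0.75).
  dual value b^T y* = 84.75.
Strong duality: c^T x* = b^T y*. Confirmed.

84.75


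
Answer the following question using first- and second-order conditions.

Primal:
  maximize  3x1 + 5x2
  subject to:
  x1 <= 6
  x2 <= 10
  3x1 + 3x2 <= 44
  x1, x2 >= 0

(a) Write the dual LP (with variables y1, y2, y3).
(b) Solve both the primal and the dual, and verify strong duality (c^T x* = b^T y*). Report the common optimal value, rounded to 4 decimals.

The standard primal-dual pair for 'max c^T x s.t. A x <= b, x >= 0' is:
  Dual:  min b^T y  s.t.  A^T y >= c,  y >= 0.

So the dual LP is:
  minimize  6y1 + 10y2 + 44y3
  subject to:
    y1 + 3y3 >= 3
    y2 + 3y3 >= 5
    y1, y2, y3 >= 0

Solving the primal: x* = (4.6667, 10).
  primal value c^T x* = 64.
Solving the dual: y* = (0, 2, 1).
  dual value b^T y* = 64.
Strong duality: c^T x* = b^T y*. Confirmed.

64


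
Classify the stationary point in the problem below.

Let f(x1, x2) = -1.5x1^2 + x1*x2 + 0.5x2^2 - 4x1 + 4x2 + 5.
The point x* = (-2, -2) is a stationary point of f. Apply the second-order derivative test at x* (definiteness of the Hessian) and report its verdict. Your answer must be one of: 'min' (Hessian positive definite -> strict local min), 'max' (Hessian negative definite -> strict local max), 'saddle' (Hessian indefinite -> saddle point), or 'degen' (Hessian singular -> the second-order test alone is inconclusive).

Compute the Hessian H = grad^2 f:
  H = [[-3, 1], [1, 1]]
Verify stationarity: grad f(x*) = H x* + g = (0, 0).
Eigenvalues of H: -3.2361, 1.2361.
Eigenvalues have mixed signs, so H is indefinite -> x* is a saddle point.

saddle


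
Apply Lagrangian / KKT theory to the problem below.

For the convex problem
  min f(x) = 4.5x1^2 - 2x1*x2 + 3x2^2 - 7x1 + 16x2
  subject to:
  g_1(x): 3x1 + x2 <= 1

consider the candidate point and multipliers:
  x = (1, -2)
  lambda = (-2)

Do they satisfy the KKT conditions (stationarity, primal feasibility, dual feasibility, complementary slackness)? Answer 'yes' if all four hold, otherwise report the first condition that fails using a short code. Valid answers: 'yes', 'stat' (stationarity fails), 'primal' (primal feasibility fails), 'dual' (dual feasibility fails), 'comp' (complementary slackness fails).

Gradient of f: grad f(x) = Q x + c = (6, 2)
Constraint values g_i(x) = a_i^T x - b_i:
  g_1((1, -2)) = 0
Stationarity residual: grad f(x) + sum_i lambda_i a_i = (0, 0)
  -> stationarity OK
Primal feasibility (all g_i <= 0): OK
Dual feasibility (all lambda_i >= 0): FAILS
Complementary slackness (lambda_i * g_i(x) = 0 for all i): OK

Verdict: the first failing condition is dual_feasibility -> dual.

dual


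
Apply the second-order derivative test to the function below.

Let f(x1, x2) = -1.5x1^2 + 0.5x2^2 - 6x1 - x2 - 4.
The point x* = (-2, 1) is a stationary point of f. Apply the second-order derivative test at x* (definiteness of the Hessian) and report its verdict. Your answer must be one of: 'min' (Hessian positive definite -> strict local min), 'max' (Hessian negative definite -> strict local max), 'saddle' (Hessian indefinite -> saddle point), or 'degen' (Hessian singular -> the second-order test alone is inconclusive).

Compute the Hessian H = grad^2 f:
  H = [[-3, 0], [0, 1]]
Verify stationarity: grad f(x*) = H x* + g = (0, 0).
Eigenvalues of H: -3, 1.
Eigenvalues have mixed signs, so H is indefinite -> x* is a saddle point.

saddle


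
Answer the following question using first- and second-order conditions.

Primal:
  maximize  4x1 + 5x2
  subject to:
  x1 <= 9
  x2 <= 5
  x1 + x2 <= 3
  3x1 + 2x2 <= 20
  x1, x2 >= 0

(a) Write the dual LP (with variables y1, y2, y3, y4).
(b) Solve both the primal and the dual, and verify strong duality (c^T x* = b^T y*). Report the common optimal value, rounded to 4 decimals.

The standard primal-dual pair for 'max c^T x s.t. A x <= b, x >= 0' is:
  Dual:  min b^T y  s.t.  A^T y >= c,  y >= 0.

So the dual LP is:
  minimize  9y1 + 5y2 + 3y3 + 20y4
  subject to:
    y1 + y3 + 3y4 >= 4
    y2 + y3 + 2y4 >= 5
    y1, y2, y3, y4 >= 0

Solving the primal: x* = (0, 3).
  primal value c^T x* = 15.
Solving the dual: y* = (0, 0, 5, 0).
  dual value b^T y* = 15.
Strong duality: c^T x* = b^T y*. Confirmed.

15


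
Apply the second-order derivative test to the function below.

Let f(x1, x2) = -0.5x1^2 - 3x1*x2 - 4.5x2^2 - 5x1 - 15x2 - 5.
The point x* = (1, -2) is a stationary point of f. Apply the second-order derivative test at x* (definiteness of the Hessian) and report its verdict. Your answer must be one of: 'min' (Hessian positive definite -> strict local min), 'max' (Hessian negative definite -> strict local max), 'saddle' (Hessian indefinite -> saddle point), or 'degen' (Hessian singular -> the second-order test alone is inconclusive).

Compute the Hessian H = grad^2 f:
  H = [[-1, -3], [-3, -9]]
Verify stationarity: grad f(x*) = H x* + g = (0, 0).
Eigenvalues of H: -10, 0.
H has a zero eigenvalue (singular; negative semidefinite but not definite), so H is neither positive definite, negative definite, nor indefinite. The second-order test alone is inconclusive -> degen.
(Indeed, f is constant along the null direction of H through x*, so x* is not a strict local extremum.)

degen


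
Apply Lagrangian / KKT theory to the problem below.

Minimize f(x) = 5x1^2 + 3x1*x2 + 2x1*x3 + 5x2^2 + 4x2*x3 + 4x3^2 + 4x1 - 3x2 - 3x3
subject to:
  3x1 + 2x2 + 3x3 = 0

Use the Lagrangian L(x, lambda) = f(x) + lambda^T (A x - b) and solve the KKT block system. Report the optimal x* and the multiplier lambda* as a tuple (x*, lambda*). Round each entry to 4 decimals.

Form the Lagrangian:
  L(x, lambda) = (1/2) x^T Q x + c^T x + lambda^T (A x - b)
Stationarity (grad_x L = 0): Q x + c + A^T lambda = 0.
Primal feasibility: A x = b.

This gives the KKT block system:
  [ Q   A^T ] [ x     ]   [-c ]
  [ A    0  ] [ lambda ] = [ b ]

Solving the linear system:
  x*      = (-0.5707, 0.3298, 0.3508)
  lambda* = (0.0052)
  f(x*)   = -2.1623

x* = (-0.5707, 0.3298, 0.3508), lambda* = (0.0052)


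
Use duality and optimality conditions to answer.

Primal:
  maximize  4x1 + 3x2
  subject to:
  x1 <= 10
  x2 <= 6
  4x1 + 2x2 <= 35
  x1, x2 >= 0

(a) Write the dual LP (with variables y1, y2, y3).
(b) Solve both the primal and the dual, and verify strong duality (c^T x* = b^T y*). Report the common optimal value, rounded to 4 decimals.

The standard primal-dual pair for 'max c^T x s.t. A x <= b, x >= 0' is:
  Dual:  min b^T y  s.t.  A^T y >= c,  y >= 0.

So the dual LP is:
  minimize  10y1 + 6y2 + 35y3
  subject to:
    y1 + 4y3 >= 4
    y2 + 2y3 >= 3
    y1, y2, y3 >= 0

Solving the primal: x* = (5.75, 6).
  primal value c^T x* = 41.
Solving the dual: y* = (0, 1, 1).
  dual value b^T y* = 41.
Strong duality: c^T x* = b^T y*. Confirmed.

41


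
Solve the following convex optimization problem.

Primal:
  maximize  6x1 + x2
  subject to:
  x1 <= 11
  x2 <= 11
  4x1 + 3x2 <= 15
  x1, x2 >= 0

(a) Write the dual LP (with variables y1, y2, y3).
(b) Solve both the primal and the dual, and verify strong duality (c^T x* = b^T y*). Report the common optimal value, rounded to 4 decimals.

The standard primal-dual pair for 'max c^T x s.t. A x <= b, x >= 0' is:
  Dual:  min b^T y  s.t.  A^T y >= c,  y >= 0.

So the dual LP is:
  minimize  11y1 + 11y2 + 15y3
  subject to:
    y1 + 4y3 >= 6
    y2 + 3y3 >= 1
    y1, y2, y3 >= 0

Solving the primal: x* = (3.75, 0).
  primal value c^T x* = 22.5.
Solving the dual: y* = (0, 0, 1.5).
  dual value b^T y* = 22.5.
Strong duality: c^T x* = b^T y*. Confirmed.

22.5


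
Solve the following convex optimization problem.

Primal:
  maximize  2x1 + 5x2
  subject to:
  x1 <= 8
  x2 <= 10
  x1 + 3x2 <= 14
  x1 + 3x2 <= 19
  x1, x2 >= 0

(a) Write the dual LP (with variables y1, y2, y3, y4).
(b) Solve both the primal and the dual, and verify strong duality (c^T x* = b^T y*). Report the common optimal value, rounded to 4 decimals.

The standard primal-dual pair for 'max c^T x s.t. A x <= b, x >= 0' is:
  Dual:  min b^T y  s.t.  A^T y >= c,  y >= 0.

So the dual LP is:
  minimize  8y1 + 10y2 + 14y3 + 19y4
  subject to:
    y1 + y3 + y4 >= 2
    y2 + 3y3 + 3y4 >= 5
    y1, y2, y3, y4 >= 0

Solving the primal: x* = (8, 2).
  primal value c^T x* = 26.
Solving the dual: y* = (0.3333, 0, 1.6667, 0).
  dual value b^T y* = 26.
Strong duality: c^T x* = b^T y*. Confirmed.

26


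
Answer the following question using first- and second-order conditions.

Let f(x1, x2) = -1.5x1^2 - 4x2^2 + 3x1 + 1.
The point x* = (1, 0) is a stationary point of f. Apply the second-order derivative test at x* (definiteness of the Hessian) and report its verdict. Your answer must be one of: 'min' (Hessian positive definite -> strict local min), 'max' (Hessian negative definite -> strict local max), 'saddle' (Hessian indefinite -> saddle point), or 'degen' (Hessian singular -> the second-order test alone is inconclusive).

Compute the Hessian H = grad^2 f:
  H = [[-3, 0], [0, -8]]
Verify stationarity: grad f(x*) = H x* + g = (0, 0).
Eigenvalues of H: -8, -3.
Both eigenvalues < 0, so H is negative definite -> x* is a strict local max.

max


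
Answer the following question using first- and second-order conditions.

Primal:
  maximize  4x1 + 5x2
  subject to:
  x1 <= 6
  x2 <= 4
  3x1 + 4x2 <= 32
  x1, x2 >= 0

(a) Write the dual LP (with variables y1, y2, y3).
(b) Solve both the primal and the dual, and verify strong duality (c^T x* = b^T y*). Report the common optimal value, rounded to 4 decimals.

The standard primal-dual pair for 'max c^T x s.t. A x <= b, x >= 0' is:
  Dual:  min b^T y  s.t.  A^T y >= c,  y >= 0.

So the dual LP is:
  minimize  6y1 + 4y2 + 32y3
  subject to:
    y1 + 3y3 >= 4
    y2 + 4y3 >= 5
    y1, y2, y3 >= 0

Solving the primal: x* = (6, 3.5).
  primal value c^T x* = 41.5.
Solving the dual: y* = (0.25, 0, 1.25).
  dual value b^T y* = 41.5.
Strong duality: c^T x* = b^T y*. Confirmed.

41.5


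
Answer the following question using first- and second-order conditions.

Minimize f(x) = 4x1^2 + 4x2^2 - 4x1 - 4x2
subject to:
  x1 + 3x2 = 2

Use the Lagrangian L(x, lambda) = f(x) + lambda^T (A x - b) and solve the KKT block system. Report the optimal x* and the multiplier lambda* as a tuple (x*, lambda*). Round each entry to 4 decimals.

Form the Lagrangian:
  L(x, lambda) = (1/2) x^T Q x + c^T x + lambda^T (A x - b)
Stationarity (grad_x L = 0): Q x + c + A^T lambda = 0.
Primal feasibility: A x = b.

This gives the KKT block system:
  [ Q   A^T ] [ x     ]   [-c ]
  [ A    0  ] [ lambda ] = [ b ]

Solving the linear system:
  x*      = (0.5, 0.5)
  lambda* = (0)
  f(x*)   = -2

x* = (0.5, 0.5), lambda* = (0)


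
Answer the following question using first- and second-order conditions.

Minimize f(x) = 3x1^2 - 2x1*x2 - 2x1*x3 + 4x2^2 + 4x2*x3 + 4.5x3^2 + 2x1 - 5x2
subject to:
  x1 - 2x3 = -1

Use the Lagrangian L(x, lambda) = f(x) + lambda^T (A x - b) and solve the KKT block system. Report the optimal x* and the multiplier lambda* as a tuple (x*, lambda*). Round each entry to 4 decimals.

Form the Lagrangian:
  L(x, lambda) = (1/2) x^T Q x + c^T x + lambda^T (A x - b)
Stationarity (grad_x L = 0): Q x + c + A^T lambda = 0.
Primal feasibility: A x = b.

This gives the KKT block system:
  [ Q   A^T ] [ x     ]   [-c ]
  [ A    0  ] [ lambda ] = [ b ]

Solving the linear system:
  x*      = (-0.52, 0.375, 0.24)
  lambda* = (2.35)
  f(x*)   = -0.2825

x* = (-0.52, 0.375, 0.24), lambda* = (2.35)


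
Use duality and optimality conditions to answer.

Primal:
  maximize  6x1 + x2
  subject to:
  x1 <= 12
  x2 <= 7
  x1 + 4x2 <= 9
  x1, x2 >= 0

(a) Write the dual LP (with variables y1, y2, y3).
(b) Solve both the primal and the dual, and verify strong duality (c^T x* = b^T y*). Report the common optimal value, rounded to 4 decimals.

The standard primal-dual pair for 'max c^T x s.t. A x <= b, x >= 0' is:
  Dual:  min b^T y  s.t.  A^T y >= c,  y >= 0.

So the dual LP is:
  minimize  12y1 + 7y2 + 9y3
  subject to:
    y1 + y3 >= 6
    y2 + 4y3 >= 1
    y1, y2, y3 >= 0

Solving the primal: x* = (9, 0).
  primal value c^T x* = 54.
Solving the dual: y* = (0, 0, 6).
  dual value b^T y* = 54.
Strong duality: c^T x* = b^T y*. Confirmed.

54


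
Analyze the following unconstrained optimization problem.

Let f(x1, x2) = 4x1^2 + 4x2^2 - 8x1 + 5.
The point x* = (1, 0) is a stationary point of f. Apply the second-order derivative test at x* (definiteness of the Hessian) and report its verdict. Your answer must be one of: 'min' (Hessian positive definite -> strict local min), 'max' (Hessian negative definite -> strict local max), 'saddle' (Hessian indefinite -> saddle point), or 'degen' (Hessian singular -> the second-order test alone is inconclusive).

Compute the Hessian H = grad^2 f:
  H = [[8, 0], [0, 8]]
Verify stationarity: grad f(x*) = H x* + g = (0, 0).
Eigenvalues of H: 8, 8.
Both eigenvalues > 0, so H is positive definite -> x* is a strict local min.

min


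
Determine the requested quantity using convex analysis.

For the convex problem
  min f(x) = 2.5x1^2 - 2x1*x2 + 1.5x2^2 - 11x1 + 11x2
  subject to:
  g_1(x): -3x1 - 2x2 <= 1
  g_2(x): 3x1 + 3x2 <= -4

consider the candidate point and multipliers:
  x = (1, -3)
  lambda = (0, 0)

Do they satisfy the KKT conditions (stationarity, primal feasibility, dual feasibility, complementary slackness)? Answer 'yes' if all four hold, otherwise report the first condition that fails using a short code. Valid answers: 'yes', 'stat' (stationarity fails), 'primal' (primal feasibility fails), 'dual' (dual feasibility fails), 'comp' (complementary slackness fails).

Gradient of f: grad f(x) = Q x + c = (0, 0)
Constraint values g_i(x) = a_i^T x - b_i:
  g_1((1, -3)) = 2
  g_2((1, -3)) = -2
Stationarity residual: grad f(x) + sum_i lambda_i a_i = (0, 0)
  -> stationarity OK
Primal feasibility (all g_i <= 0): FAILS
Dual feasibility (all lambda_i >= 0): OK
Complementary slackness (lambda_i * g_i(x) = 0 for all i): OK

Verdict: the first failing condition is primal_feasibility -> primal.

primal


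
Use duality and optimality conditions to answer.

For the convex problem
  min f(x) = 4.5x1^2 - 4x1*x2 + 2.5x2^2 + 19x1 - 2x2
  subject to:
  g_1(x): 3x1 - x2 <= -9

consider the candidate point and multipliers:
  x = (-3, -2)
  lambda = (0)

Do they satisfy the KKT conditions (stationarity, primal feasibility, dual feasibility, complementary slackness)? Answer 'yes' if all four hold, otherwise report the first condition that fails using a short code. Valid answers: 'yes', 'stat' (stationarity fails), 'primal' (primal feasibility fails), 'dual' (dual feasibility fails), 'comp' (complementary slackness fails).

Gradient of f: grad f(x) = Q x + c = (0, 0)
Constraint values g_i(x) = a_i^T x - b_i:
  g_1((-3, -2)) = 2
Stationarity residual: grad f(x) + sum_i lambda_i a_i = (0, 0)
  -> stationarity OK
Primal feasibility (all g_i <= 0): FAILS
Dual feasibility (all lambda_i >= 0): OK
Complementary slackness (lambda_i * g_i(x) = 0 for all i): OK

Verdict: the first failing condition is primal_feasibility -> primal.

primal


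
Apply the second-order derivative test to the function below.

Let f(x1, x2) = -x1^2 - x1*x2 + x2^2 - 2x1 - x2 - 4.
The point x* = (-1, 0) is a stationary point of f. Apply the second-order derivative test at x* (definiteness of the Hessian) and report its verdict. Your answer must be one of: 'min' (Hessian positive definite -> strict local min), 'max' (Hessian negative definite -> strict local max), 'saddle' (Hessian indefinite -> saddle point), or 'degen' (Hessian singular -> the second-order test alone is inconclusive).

Compute the Hessian H = grad^2 f:
  H = [[-2, -1], [-1, 2]]
Verify stationarity: grad f(x*) = H x* + g = (0, 0).
Eigenvalues of H: -2.2361, 2.2361.
Eigenvalues have mixed signs, so H is indefinite -> x* is a saddle point.

saddle


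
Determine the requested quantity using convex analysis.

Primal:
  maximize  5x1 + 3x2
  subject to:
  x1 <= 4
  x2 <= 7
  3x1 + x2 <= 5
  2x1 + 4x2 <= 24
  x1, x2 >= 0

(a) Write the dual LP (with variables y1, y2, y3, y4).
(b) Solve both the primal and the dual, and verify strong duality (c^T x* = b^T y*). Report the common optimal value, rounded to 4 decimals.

The standard primal-dual pair for 'max c^T x s.t. A x <= b, x >= 0' is:
  Dual:  min b^T y  s.t.  A^T y >= c,  y >= 0.

So the dual LP is:
  minimize  4y1 + 7y2 + 5y3 + 24y4
  subject to:
    y1 + 3y3 + 2y4 >= 5
    y2 + y3 + 4y4 >= 3
    y1, y2, y3, y4 >= 0

Solving the primal: x* = (0, 5).
  primal value c^T x* = 15.
Solving the dual: y* = (0, 0, 3, 0).
  dual value b^T y* = 15.
Strong duality: c^T x* = b^T y*. Confirmed.

15


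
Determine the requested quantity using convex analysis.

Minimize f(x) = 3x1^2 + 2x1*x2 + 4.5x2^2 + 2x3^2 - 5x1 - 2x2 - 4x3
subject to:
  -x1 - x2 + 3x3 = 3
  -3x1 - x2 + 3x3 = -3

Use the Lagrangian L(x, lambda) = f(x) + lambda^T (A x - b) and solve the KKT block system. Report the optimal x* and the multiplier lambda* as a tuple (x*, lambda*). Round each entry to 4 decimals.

Form the Lagrangian:
  L(x, lambda) = (1/2) x^T Q x + c^T x + lambda^T (A x - b)
Stationarity (grad_x L = 0): Q x + c + A^T lambda = 0.
Primal feasibility: A x = b.

This gives the KKT block system:
  [ Q   A^T ] [ x     ]   [-c ]
  [ A    0  ] [ lambda ] = [ b ]

Solving the linear system:
  x*      = (3, -0.5647, 1.8118)
  lambda* = (-7.5588, 6.4765)
  f(x*)   = 10.4941

x* = (3, -0.5647, 1.8118), lambda* = (-7.5588, 6.4765)


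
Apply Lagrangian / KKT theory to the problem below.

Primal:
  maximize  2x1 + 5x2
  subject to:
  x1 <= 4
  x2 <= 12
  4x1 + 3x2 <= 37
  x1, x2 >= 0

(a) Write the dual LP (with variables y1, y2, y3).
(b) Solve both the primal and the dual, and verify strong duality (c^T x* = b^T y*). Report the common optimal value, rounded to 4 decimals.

The standard primal-dual pair for 'max c^T x s.t. A x <= b, x >= 0' is:
  Dual:  min b^T y  s.t.  A^T y >= c,  y >= 0.

So the dual LP is:
  minimize  4y1 + 12y2 + 37y3
  subject to:
    y1 + 4y3 >= 2
    y2 + 3y3 >= 5
    y1, y2, y3 >= 0

Solving the primal: x* = (0.25, 12).
  primal value c^T x* = 60.5.
Solving the dual: y* = (0, 3.5, 0.5).
  dual value b^T y* = 60.5.
Strong duality: c^T x* = b^T y*. Confirmed.

60.5


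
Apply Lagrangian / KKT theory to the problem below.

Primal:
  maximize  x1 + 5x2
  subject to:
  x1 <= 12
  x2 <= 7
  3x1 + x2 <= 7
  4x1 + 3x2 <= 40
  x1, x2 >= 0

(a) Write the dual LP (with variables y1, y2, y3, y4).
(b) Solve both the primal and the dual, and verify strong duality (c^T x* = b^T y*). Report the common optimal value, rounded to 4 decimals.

The standard primal-dual pair for 'max c^T x s.t. A x <= b, x >= 0' is:
  Dual:  min b^T y  s.t.  A^T y >= c,  y >= 0.

So the dual LP is:
  minimize  12y1 + 7y2 + 7y3 + 40y4
  subject to:
    y1 + 3y3 + 4y4 >= 1
    y2 + y3 + 3y4 >= 5
    y1, y2, y3, y4 >= 0

Solving the primal: x* = (0, 7).
  primal value c^T x* = 35.
Solving the dual: y* = (0, 4.6667, 0.3333, 0).
  dual value b^T y* = 35.
Strong duality: c^T x* = b^T y*. Confirmed.

35


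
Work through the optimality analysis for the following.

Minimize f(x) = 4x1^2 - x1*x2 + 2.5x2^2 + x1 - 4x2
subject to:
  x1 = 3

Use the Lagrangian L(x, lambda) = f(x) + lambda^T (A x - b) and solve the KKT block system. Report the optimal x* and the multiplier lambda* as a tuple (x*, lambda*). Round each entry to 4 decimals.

Form the Lagrangian:
  L(x, lambda) = (1/2) x^T Q x + c^T x + lambda^T (A x - b)
Stationarity (grad_x L = 0): Q x + c + A^T lambda = 0.
Primal feasibility: A x = b.

This gives the KKT block system:
  [ Q   A^T ] [ x     ]   [-c ]
  [ A    0  ] [ lambda ] = [ b ]

Solving the linear system:
  x*      = (3, 1.4)
  lambda* = (-23.6)
  f(x*)   = 34.1

x* = (3, 1.4), lambda* = (-23.6)


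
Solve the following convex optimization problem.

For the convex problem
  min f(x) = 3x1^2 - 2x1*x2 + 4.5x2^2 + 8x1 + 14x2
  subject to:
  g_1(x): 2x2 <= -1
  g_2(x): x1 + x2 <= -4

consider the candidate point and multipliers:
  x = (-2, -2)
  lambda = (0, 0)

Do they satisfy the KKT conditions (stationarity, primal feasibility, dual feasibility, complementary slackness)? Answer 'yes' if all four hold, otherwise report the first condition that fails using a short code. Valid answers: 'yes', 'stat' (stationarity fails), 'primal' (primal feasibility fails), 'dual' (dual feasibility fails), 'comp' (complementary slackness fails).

Gradient of f: grad f(x) = Q x + c = (0, 0)
Constraint values g_i(x) = a_i^T x - b_i:
  g_1((-2, -2)) = -3
  g_2((-2, -2)) = 0
Stationarity residual: grad f(x) + sum_i lambda_i a_i = (0, 0)
  -> stationarity OK
Primal feasibility (all g_i <= 0): OK
Dual feasibility (all lambda_i >= 0): OK
Complementary slackness (lambda_i * g_i(x) = 0 for all i): OK

Verdict: yes, KKT holds.

yes


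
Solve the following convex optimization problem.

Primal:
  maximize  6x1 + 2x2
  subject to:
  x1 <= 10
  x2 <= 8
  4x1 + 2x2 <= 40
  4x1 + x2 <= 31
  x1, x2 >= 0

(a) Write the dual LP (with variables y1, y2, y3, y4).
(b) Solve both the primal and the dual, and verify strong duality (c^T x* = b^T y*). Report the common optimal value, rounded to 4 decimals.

The standard primal-dual pair for 'max c^T x s.t. A x <= b, x >= 0' is:
  Dual:  min b^T y  s.t.  A^T y >= c,  y >= 0.

So the dual LP is:
  minimize  10y1 + 8y2 + 40y3 + 31y4
  subject to:
    y1 + 4y3 + 4y4 >= 6
    y2 + 2y3 + y4 >= 2
    y1, y2, y3, y4 >= 0

Solving the primal: x* = (5.75, 8).
  primal value c^T x* = 50.5.
Solving the dual: y* = (0, 0.5, 0, 1.5).
  dual value b^T y* = 50.5.
Strong duality: c^T x* = b^T y*. Confirmed.

50.5


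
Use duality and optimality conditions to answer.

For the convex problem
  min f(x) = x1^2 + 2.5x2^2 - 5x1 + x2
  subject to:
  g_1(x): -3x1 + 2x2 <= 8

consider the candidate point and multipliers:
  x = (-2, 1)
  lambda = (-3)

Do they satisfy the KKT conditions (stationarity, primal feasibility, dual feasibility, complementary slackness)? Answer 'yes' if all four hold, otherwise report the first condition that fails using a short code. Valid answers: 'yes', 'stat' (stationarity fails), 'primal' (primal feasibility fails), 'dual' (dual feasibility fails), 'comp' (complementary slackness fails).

Gradient of f: grad f(x) = Q x + c = (-9, 6)
Constraint values g_i(x) = a_i^T x - b_i:
  g_1((-2, 1)) = 0
Stationarity residual: grad f(x) + sum_i lambda_i a_i = (0, 0)
  -> stationarity OK
Primal feasibility (all g_i <= 0): OK
Dual feasibility (all lambda_i >= 0): FAILS
Complementary slackness (lambda_i * g_i(x) = 0 for all i): OK

Verdict: the first failing condition is dual_feasibility -> dual.

dual


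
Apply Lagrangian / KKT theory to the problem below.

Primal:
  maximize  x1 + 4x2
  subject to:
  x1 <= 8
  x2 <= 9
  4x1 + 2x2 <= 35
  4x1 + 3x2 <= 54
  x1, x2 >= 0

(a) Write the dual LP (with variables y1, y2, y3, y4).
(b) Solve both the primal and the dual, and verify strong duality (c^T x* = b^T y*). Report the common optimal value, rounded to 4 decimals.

The standard primal-dual pair for 'max c^T x s.t. A x <= b, x >= 0' is:
  Dual:  min b^T y  s.t.  A^T y >= c,  y >= 0.

So the dual LP is:
  minimize  8y1 + 9y2 + 35y3 + 54y4
  subject to:
    y1 + 4y3 + 4y4 >= 1
    y2 + 2y3 + 3y4 >= 4
    y1, y2, y3, y4 >= 0

Solving the primal: x* = (4.25, 9).
  primal value c^T x* = 40.25.
Solving the dual: y* = (0, 3.5, 0.25, 0).
  dual value b^T y* = 40.25.
Strong duality: c^T x* = b^T y*. Confirmed.

40.25


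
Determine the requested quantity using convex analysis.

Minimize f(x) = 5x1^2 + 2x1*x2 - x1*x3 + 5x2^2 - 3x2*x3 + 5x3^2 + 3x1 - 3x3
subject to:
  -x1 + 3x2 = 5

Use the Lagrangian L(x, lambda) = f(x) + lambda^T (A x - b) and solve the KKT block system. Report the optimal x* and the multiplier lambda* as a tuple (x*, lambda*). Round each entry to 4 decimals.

Form the Lagrangian:
  L(x, lambda) = (1/2) x^T Q x + c^T x + lambda^T (A x - b)
Stationarity (grad_x L = 0): Q x + c + A^T lambda = 0.
Primal feasibility: A x = b.

This gives the KKT block system:
  [ Q   A^T ] [ x     ]   [-c ]
  [ A    0  ] [ lambda ] = [ b ]

Solving the linear system:
  x*      = (-0.8542, 1.3819, 0.6292)
  lambda* = (-3.4077)
  f(x*)   = 6.2943

x* = (-0.8542, 1.3819, 0.6292), lambda* = (-3.4077)


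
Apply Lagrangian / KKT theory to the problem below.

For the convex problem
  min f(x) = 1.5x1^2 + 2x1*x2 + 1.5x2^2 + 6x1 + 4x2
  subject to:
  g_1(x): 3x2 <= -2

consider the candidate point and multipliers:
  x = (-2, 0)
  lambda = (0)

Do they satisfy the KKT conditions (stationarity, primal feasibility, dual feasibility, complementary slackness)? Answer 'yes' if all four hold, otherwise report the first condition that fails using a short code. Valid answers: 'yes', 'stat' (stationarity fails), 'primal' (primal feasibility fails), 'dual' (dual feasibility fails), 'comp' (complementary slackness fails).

Gradient of f: grad f(x) = Q x + c = (0, 0)
Constraint values g_i(x) = a_i^T x - b_i:
  g_1((-2, 0)) = 2
Stationarity residual: grad f(x) + sum_i lambda_i a_i = (0, 0)
  -> stationarity OK
Primal feasibility (all g_i <= 0): FAILS
Dual feasibility (all lambda_i >= 0): OK
Complementary slackness (lambda_i * g_i(x) = 0 for all i): OK

Verdict: the first failing condition is primal_feasibility -> primal.

primal


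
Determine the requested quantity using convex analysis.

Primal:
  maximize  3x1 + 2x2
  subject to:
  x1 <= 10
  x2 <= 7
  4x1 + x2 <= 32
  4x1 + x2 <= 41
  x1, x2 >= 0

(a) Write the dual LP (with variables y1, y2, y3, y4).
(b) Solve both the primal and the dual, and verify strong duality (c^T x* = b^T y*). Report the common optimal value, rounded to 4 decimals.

The standard primal-dual pair for 'max c^T x s.t. A x <= b, x >= 0' is:
  Dual:  min b^T y  s.t.  A^T y >= c,  y >= 0.

So the dual LP is:
  minimize  10y1 + 7y2 + 32y3 + 41y4
  subject to:
    y1 + 4y3 + 4y4 >= 3
    y2 + y3 + y4 >= 2
    y1, y2, y3, y4 >= 0

Solving the primal: x* = (6.25, 7).
  primal value c^T x* = 32.75.
Solving the dual: y* = (0, 1.25, 0.75, 0).
  dual value b^T y* = 32.75.
Strong duality: c^T x* = b^T y*. Confirmed.

32.75


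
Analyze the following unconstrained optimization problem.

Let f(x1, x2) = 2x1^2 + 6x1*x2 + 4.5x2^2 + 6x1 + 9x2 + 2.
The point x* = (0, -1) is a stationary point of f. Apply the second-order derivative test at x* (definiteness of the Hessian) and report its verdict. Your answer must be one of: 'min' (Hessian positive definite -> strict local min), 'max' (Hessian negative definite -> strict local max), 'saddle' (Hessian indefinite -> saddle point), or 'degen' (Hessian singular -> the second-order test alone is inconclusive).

Compute the Hessian H = grad^2 f:
  H = [[4, 6], [6, 9]]
Verify stationarity: grad f(x*) = H x* + g = (0, 0).
Eigenvalues of H: 0, 13.
H has a zero eigenvalue (singular; positive semidefinite but not definite), so H is neither positive definite, negative definite, nor indefinite. The second-order test alone is inconclusive -> degen.
(Indeed, f is constant along the null direction of H through x*, so x* is not a strict local extremum.)

degen


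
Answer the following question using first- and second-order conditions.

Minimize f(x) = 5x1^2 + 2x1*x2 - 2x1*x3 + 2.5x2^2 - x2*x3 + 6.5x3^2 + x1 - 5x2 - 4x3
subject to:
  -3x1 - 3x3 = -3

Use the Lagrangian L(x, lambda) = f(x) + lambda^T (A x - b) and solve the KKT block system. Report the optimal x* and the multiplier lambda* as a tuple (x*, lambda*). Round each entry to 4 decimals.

Form the Lagrangian:
  L(x, lambda) = (1/2) x^T Q x + c^T x + lambda^T (A x - b)
Stationarity (grad_x L = 0): Q x + c + A^T lambda = 0.
Primal feasibility: A x = b.

This gives the KKT block system:
  [ Q   A^T ] [ x     ]   [-c ]
  [ A    0  ] [ lambda ] = [ b ]

Solving the linear system:
  x*      = (0.254, 1.0476, 0.746)
  lambda* = (1.381)
  f(x*)   = -1.9127

x* = (0.254, 1.0476, 0.746), lambda* = (1.381)


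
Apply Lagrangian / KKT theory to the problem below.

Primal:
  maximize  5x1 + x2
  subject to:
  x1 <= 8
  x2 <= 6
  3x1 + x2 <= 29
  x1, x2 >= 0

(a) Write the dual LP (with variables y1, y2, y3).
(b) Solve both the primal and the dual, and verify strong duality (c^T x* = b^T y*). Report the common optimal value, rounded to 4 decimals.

The standard primal-dual pair for 'max c^T x s.t. A x <= b, x >= 0' is:
  Dual:  min b^T y  s.t.  A^T y >= c,  y >= 0.

So the dual LP is:
  minimize  8y1 + 6y2 + 29y3
  subject to:
    y1 + 3y3 >= 5
    y2 + y3 >= 1
    y1, y2, y3 >= 0

Solving the primal: x* = (8, 5).
  primal value c^T x* = 45.
Solving the dual: y* = (2, 0, 1).
  dual value b^T y* = 45.
Strong duality: c^T x* = b^T y*. Confirmed.

45


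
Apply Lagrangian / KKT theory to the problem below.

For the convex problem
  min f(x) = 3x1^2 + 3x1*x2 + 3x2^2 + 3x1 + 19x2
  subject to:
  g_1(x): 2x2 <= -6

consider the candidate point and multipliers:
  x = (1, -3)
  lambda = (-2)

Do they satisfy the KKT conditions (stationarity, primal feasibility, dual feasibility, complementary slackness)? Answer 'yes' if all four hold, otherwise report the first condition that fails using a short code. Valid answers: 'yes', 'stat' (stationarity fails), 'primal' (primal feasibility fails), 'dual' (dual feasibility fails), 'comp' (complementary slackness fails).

Gradient of f: grad f(x) = Q x + c = (0, 4)
Constraint values g_i(x) = a_i^T x - b_i:
  g_1((1, -3)) = 0
Stationarity residual: grad f(x) + sum_i lambda_i a_i = (0, 0)
  -> stationarity OK
Primal feasibility (all g_i <= 0): OK
Dual feasibility (all lambda_i >= 0): FAILS
Complementary slackness (lambda_i * g_i(x) = 0 for all i): OK

Verdict: the first failing condition is dual_feasibility -> dual.

dual


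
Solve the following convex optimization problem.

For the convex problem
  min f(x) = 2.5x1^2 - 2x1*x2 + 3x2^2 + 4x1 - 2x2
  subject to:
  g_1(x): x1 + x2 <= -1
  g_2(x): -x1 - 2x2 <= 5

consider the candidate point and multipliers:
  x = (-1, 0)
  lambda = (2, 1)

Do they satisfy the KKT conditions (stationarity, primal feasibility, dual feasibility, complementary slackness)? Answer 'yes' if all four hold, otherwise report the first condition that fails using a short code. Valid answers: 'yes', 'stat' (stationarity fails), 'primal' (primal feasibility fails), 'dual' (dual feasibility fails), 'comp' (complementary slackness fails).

Gradient of f: grad f(x) = Q x + c = (-1, 0)
Constraint values g_i(x) = a_i^T x - b_i:
  g_1((-1, 0)) = 0
  g_2((-1, 0)) = -4
Stationarity residual: grad f(x) + sum_i lambda_i a_i = (0, 0)
  -> stationarity OK
Primal feasibility (all g_i <= 0): OK
Dual feasibility (all lambda_i >= 0): OK
Complementary slackness (lambda_i * g_i(x) = 0 for all i): FAILS

Verdict: the first failing condition is complementary_slackness -> comp.

comp


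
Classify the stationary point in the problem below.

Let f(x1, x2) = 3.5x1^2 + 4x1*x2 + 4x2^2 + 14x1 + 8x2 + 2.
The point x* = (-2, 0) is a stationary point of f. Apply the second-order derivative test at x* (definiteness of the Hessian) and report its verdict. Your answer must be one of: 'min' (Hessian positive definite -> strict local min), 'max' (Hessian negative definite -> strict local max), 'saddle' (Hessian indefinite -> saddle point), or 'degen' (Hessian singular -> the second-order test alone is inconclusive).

Compute the Hessian H = grad^2 f:
  H = [[7, 4], [4, 8]]
Verify stationarity: grad f(x*) = H x* + g = (0, 0).
Eigenvalues of H: 3.4689, 11.5311.
Both eigenvalues > 0, so H is positive definite -> x* is a strict local min.

min


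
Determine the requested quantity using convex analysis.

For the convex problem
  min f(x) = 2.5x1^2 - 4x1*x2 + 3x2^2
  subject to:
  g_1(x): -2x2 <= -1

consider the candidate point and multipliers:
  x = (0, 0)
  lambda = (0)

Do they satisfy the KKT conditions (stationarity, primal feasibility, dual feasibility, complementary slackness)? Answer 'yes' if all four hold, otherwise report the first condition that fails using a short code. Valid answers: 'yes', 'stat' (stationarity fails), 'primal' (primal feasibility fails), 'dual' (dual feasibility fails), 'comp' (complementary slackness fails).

Gradient of f: grad f(x) = Q x + c = (0, 0)
Constraint values g_i(x) = a_i^T x - b_i:
  g_1((0, 0)) = 1
Stationarity residual: grad f(x) + sum_i lambda_i a_i = (0, 0)
  -> stationarity OK
Primal feasibility (all g_i <= 0): FAILS
Dual feasibility (all lambda_i >= 0): OK
Complementary slackness (lambda_i * g_i(x) = 0 for all i): OK

Verdict: the first failing condition is primal_feasibility -> primal.

primal


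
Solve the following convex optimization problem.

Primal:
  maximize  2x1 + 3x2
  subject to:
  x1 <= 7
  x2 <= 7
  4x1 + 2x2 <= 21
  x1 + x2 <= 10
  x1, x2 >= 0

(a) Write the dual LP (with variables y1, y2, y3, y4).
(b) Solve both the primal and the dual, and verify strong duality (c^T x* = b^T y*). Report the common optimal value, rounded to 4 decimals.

The standard primal-dual pair for 'max c^T x s.t. A x <= b, x >= 0' is:
  Dual:  min b^T y  s.t.  A^T y >= c,  y >= 0.

So the dual LP is:
  minimize  7y1 + 7y2 + 21y3 + 10y4
  subject to:
    y1 + 4y3 + y4 >= 2
    y2 + 2y3 + y4 >= 3
    y1, y2, y3, y4 >= 0

Solving the primal: x* = (1.75, 7).
  primal value c^T x* = 24.5.
Solving the dual: y* = (0, 2, 0.5, 0).
  dual value b^T y* = 24.5.
Strong duality: c^T x* = b^T y*. Confirmed.

24.5


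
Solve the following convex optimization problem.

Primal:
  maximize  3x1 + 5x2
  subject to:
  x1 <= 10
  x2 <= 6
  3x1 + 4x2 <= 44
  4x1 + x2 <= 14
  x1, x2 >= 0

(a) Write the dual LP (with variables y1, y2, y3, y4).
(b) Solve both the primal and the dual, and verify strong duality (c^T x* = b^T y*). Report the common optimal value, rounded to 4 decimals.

The standard primal-dual pair for 'max c^T x s.t. A x <= b, x >= 0' is:
  Dual:  min b^T y  s.t.  A^T y >= c,  y >= 0.

So the dual LP is:
  minimize  10y1 + 6y2 + 44y3 + 14y4
  subject to:
    y1 + 3y3 + 4y4 >= 3
    y2 + 4y3 + y4 >= 5
    y1, y2, y3, y4 >= 0

Solving the primal: x* = (2, 6).
  primal value c^T x* = 36.
Solving the dual: y* = (0, 4.25, 0, 0.75).
  dual value b^T y* = 36.
Strong duality: c^T x* = b^T y*. Confirmed.

36


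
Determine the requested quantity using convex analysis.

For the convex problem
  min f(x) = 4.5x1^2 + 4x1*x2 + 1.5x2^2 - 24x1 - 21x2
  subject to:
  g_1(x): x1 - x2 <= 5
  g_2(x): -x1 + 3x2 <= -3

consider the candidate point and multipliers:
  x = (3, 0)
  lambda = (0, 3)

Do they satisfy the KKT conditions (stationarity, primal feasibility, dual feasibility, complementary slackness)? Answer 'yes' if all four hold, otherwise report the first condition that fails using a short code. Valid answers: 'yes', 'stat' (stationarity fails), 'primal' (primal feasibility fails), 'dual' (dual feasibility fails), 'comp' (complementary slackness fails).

Gradient of f: grad f(x) = Q x + c = (3, -9)
Constraint values g_i(x) = a_i^T x - b_i:
  g_1((3, 0)) = -2
  g_2((3, 0)) = 0
Stationarity residual: grad f(x) + sum_i lambda_i a_i = (0, 0)
  -> stationarity OK
Primal feasibility (all g_i <= 0): OK
Dual feasibility (all lambda_i >= 0): OK
Complementary slackness (lambda_i * g_i(x) = 0 for all i): OK

Verdict: yes, KKT holds.

yes


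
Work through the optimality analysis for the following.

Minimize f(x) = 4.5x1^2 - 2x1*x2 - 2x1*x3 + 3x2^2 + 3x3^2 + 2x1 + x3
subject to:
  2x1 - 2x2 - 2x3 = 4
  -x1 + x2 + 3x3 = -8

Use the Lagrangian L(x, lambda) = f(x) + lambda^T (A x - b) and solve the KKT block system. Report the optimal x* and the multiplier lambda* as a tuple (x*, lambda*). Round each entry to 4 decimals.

Form the Lagrangian:
  L(x, lambda) = (1/2) x^T Q x + c^T x + lambda^T (A x - b)
Stationarity (grad_x L = 0): Q x + c + A^T lambda = 0.
Primal feasibility: A x = b.

This gives the KKT block system:
  [ Q   A^T ] [ x     ]   [-c ]
  [ A    0  ] [ lambda ] = [ b ]

Solving the linear system:
  x*      = (-1.0909, -0.0909, -3)
  lambda* = (4.9318, 8.2273)
  f(x*)   = 20.4545

x* = (-1.0909, -0.0909, -3), lambda* = (4.9318, 8.2273)
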